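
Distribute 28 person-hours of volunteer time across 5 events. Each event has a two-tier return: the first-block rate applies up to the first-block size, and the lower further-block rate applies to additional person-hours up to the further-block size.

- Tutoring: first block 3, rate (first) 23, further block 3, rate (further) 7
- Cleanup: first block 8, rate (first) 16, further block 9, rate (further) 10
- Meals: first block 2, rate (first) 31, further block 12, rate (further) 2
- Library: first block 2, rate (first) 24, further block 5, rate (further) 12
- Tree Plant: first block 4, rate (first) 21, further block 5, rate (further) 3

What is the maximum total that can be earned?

491

Rank every tier by rate: Meals/first 31 > Library/first 24 > Tutoring/first 23 > Tree Plant/first 21 > Cleanup/first 16 > Library/second 12 > Cleanup/second 10 > Tutoring/second 7 > Tree Plant/second 3 > Meals/second 2.
Meals first at 31: fill all 2 → 26 left.
Fill Library first block (2 at 24) → 24 left.
Tutoring first at 23: fill all 3 → 21 left.
Tree Plant first at 21: fill all 4 → 17 left.
Cleanup/first (16): +8 → 9 left.
Fill Library second block (5 at 12) → 4 left.
Cleanup second at 10: only 4 left, fill 4.
Total = 31×2 + 24×2 + 23×3 + 21×4 + 16×8 + 12×5 + 10×4 = 491.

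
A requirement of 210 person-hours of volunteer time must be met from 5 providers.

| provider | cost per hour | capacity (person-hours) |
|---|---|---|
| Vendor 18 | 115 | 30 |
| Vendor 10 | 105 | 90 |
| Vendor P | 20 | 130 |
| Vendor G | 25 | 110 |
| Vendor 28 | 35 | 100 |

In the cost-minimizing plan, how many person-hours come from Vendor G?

80

Cheapest first:
Take 130 from Vendor P at 20 — need 80 more.
Vendor G (25): take the remaining 80 — done.
Vendor 28, Vendor 10, Vendor 18: unused.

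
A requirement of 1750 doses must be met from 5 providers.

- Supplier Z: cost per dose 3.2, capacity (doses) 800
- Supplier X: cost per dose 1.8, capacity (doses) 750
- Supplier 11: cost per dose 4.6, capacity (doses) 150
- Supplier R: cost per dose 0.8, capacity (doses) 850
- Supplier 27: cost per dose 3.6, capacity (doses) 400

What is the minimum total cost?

2510

Fill from the cheapest provider first.
Take 850 from Supplier R at 0.8 ; need 900 more.
Supplier X (1.8): use full 750 ; 150 doses to go.
Take 150 from Supplier Z at 3.2 to finish.
Supplier 27, Supplier 11: unused.
Cost = 850×0.8 + 750×1.8 + 150×3.2 = 2510.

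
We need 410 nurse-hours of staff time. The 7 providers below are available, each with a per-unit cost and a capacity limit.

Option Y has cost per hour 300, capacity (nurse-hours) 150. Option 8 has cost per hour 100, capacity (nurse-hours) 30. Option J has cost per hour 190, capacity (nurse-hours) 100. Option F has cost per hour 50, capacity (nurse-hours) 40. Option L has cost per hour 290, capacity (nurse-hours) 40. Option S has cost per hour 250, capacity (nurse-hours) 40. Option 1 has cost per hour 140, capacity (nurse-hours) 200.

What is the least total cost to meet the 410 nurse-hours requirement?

Fill from the cheapest provider first.
Option F at 50: take all 40 nurse-hours → 370 still needed.
Take 30 from Option 8 at 100 → need 340 more.
Option 1 (140): use full 200 → 140 nurse-hours to go.
Option J (190): use full 100 → 40 nurse-hours to go.
Option S at 250: take all 40 nurse-hours → 0 still needed.
Option L, Option Y: unused.
Cost = 40×50 + 30×100 + 200×140 + 100×190 + 40×250 = 62000.

62000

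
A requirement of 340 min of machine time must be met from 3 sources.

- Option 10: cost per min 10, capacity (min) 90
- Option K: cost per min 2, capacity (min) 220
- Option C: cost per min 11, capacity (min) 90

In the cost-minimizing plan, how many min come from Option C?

30

Use sources in increasing cost order.
Option K (2): use full 220 — 120 min to go.
Option 10 (10): use full 90 — 30 min to go.
Option C (11): take the remaining 30 — done.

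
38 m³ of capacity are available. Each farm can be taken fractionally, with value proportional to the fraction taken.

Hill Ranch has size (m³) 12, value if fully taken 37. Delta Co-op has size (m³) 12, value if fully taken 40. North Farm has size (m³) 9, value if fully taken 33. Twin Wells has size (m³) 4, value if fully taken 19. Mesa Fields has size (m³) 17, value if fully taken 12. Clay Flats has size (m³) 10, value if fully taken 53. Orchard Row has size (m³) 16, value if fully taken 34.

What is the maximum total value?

Sort by value density: Clay Flats 53/10≈5.3, Twin Wells 19/4≈4.75, North Farm 33/9≈3.67, Delta Co-op 40/12≈3.33, Hill Ranch 37/12≈3.08, Orchard Row 34/16≈2.12, Mesa Fields 12/17≈0.706.
All 10 m³ of Clay Flats fit (value 53) → 28 remain.
Twin Wells: take in full, 4 m³ for value 19 → 24 left.
North Farm: take in full, 9 m³ for value 33 → 15 left.
Take all of Delta Co-op (12 m³, value 40) → 3 m³ left.
3 m³ left: a 3/12 share of Hill Ranch gives 37×3/12 = 9.25.
Total value = 154.25.

154.25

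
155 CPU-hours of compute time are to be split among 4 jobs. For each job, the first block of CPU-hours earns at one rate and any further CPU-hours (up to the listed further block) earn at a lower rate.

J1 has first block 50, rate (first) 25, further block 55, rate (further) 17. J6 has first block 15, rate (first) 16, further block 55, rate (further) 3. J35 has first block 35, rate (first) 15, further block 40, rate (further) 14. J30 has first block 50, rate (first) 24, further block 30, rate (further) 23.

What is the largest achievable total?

3565

Order all 8 blocks by rate: J1/tier1 25 > J30/tier1 24 > J30/tier2 23 > J1/tier2 17 > J6/tier1 16 > J35/tier1 15 > J35/tier2 14 > J6/tier2 3.
J1/tier1 (25): +50 — 105 left.
J30 tier1 at 24: fill all 50 — 55 left.
J30/tier2 (23): +30 — 25 left.
25 remain; put them into J1 tier2 at 17.
Total = 25×50 + 24×50 + 23×30 + 17×25 = 3565.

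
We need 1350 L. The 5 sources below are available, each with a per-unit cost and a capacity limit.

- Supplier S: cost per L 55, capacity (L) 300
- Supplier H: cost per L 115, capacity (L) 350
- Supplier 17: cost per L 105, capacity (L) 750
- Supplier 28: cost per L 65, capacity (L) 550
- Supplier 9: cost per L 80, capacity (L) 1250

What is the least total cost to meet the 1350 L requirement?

Fill from the cheapest source first.
Supplier S (55): use full 300 → 1050 L to go.
Supplier 28 at 65: take all 550 L → 500 still needed.
Supplier 9 (80): take the remaining 500 → done.
Supplier 17, Supplier H: unused.
Cost = 300×55 + 550×65 + 500×80 = 92250.

92250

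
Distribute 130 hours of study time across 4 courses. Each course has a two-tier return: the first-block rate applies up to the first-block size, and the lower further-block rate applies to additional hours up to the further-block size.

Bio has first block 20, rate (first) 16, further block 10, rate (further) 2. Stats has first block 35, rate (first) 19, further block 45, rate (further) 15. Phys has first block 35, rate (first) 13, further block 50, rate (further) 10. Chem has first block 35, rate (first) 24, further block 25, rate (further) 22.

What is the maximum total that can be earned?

2600

Treat each block as its own option and order by rate: Chem/tier1 24 > Chem/tier2 22 > Stats/tier1 19 > Bio/tier1 16 > Stats/tier2 15 > Phys/tier1 13 > Phys/tier2 10 > Bio/tier2 2.
Fill Chem tier1 block (35 at 24) → 95 left.
Chem/tier2 (22): +25 → 70 left.
Stats tier1 at 19: fill all 35 → 35 left.
Fill Bio tier1 block (20 at 16) → 15 left.
Stats tier2 at 15: only 15 left, fill 15.
Total = 24×35 + 22×25 + 19×35 + 16×20 + 15×15 = 2600.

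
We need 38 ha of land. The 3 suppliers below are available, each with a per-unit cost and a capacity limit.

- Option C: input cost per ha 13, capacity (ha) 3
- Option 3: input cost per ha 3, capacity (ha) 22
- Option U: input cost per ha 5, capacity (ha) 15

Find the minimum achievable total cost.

Cheapest first:
Option 3 (3): use full 22 ; 16 ha to go.
Option U at 5: take all 15 ha ; 1 still needed.
Take 1 from Option C at 13 to finish.
Cost = 22×3 + 15×5 + 1×13 = 154.

154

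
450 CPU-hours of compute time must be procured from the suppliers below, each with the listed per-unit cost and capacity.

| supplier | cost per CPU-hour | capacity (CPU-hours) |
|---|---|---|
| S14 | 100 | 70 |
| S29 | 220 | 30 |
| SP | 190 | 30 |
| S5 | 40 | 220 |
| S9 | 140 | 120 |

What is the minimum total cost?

40500

Cheapest first:
S5 (40): use full 220 → 230 CPU-hours to go.
Take 70 from S14 at 100 → need 160 more.
S9 at 140: take all 120 CPU-hours → 40 still needed.
SP (190): use full 30 → 10 CPU-hours to go.
S29 (220): take the remaining 10 → done.
Cost = 220×40 + 70×100 + 120×140 + 30×190 + 10×220 = 40500.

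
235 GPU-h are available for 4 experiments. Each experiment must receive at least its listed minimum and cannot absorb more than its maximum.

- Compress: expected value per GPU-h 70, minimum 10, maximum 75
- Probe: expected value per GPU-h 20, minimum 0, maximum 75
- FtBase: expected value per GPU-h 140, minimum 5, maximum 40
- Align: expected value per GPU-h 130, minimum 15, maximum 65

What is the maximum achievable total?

Meeting every minimum uses 10+0+5+15 = 30 GPU-h, leaving 205.
Highest expected value per GPU-h first: FtBase 140 > Align 130 > Compress 70 > Probe 20.
Give FtBase 35 more to hit its cap of 40 ; 170 left.
Align: +50 to 65 (cap) ; 120 left.
Give Compress 65 more to hit its cap of 75 ; 55 left.
Probe: +55 (room for 75) → 55. Pool exhausted.
Total = 70×75 + 20×55 + 140×40 + 130×65 = 20400.

20400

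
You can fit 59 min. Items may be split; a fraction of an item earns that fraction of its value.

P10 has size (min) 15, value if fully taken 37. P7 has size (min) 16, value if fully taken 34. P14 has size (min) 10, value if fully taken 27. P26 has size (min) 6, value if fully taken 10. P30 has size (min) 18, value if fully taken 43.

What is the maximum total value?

141

Best value per unit of size first: P14 27/10≈2.7, P10 37/15≈2.47, P30 43/18≈2.39, P7 34/16≈2.12, P26 10/6≈1.67.
All 10 min of P14 fit (value 27) → 49 remain.
All 15 min of P10 fit (value 37) → 34 remain.
All 18 min of P30 fit (value 43) → 16 remain.
Take all of P7 (16 min, value 34) → 0 min left.
Total value = 141.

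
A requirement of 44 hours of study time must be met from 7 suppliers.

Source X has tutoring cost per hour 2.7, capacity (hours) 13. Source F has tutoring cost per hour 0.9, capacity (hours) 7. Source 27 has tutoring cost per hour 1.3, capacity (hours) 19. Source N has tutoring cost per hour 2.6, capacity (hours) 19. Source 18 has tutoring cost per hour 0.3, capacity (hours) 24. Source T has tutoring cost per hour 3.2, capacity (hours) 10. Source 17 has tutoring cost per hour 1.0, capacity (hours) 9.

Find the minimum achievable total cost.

27.7

Fill from the cheapest supplier first.
Source 18 (0.3): use full 24 — 20 hours to go.
Source F at 0.9: take all 7 hours — 13 still needed.
Source 17 at 1.0: take all 9 hours — 4 still needed.
Source 27 (1.3): take the remaining 4 — done.
Source N, Source X, Source T: unused.
Cost = 24×0.3 + 7×0.9 + 9×1.0 + 4×1.3 = 27.7.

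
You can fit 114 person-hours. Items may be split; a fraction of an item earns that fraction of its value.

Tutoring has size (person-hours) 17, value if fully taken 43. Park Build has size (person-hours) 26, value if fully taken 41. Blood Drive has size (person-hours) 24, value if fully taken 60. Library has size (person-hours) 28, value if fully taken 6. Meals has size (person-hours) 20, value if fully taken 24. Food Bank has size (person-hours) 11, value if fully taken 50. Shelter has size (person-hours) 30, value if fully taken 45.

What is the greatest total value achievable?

Sort by value density: Food Bank 50/11≈4.55, Tutoring 43/17≈2.53, Blood Drive 60/24≈2.5, Park Build 41/26≈1.58, Shelter 45/30≈1.5, Meals 24/20≈1.2, Library 6/28≈0.214.
Food Bank: take in full, 11 person-hours for value 50 — 103 left.
All 17 person-hours of Tutoring fit (value 43) — 86 remain.
Blood Drive: take in full, 24 person-hours for value 60 — 62 left.
Take all of Park Build (26 person-hours, value 41) — 36 person-hours left.
Take all of Shelter (30 person-hours, value 45) — 6 person-hours left.
Only 6 person-hours remain; take 6/20 of Meals for value 24×6/20 = 7.2.
Total value = 246.2.

246.2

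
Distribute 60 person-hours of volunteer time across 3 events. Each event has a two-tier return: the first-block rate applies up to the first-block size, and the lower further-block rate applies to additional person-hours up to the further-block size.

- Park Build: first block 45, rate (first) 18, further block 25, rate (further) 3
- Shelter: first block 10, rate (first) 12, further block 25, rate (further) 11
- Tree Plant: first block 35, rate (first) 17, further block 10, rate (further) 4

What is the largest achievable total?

1065

Order all 6 blocks by rate: Park Build/tier1 18 > Tree Plant/tier1 17 > Shelter/tier1 12 > Shelter/tier2 11 > Tree Plant/tier2 4 > Park Build/tier2 3.
Park Build/tier1 (18): +45 ; 15 left.
15 remain; put them into Tree Plant tier1 at 17.
Total = 18×45 + 17×15 = 1065.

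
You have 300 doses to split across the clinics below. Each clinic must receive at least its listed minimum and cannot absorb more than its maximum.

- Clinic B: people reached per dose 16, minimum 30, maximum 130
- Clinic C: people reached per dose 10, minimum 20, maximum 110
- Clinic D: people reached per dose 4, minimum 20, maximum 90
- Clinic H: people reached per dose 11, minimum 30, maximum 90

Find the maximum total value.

3750

Meeting every minimum uses 30+20+20+30 = 100 doses, leaving 200.
Highest people reached per dose first: Clinic B 16 > Clinic H 11 > Clinic C 10 > Clinic D 4.
Give Clinic B 100 more to hit its cap of 130 → 100 left.
Clinic H takes 60 more to reach its cap of 90 → 40 left.
Clinic C: +40 (room for 90) → 60. Pool exhausted.
Total = 16×130 + 10×60 + 4×20 + 11×90 = 3750.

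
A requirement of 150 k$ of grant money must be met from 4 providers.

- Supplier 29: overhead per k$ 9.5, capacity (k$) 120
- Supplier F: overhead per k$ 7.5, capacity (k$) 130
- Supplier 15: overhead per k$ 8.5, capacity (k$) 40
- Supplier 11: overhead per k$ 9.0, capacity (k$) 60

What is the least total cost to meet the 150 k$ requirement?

Use providers in increasing cost order.
Take 130 from Supplier F at 7.5 → need 20 more.
Supplier 15 at 8.5: take 20 of its 40 → requirement met.
Supplier 11, Supplier 29: unused.
Cost = 130×7.5 + 20×8.5 = 1145.

1145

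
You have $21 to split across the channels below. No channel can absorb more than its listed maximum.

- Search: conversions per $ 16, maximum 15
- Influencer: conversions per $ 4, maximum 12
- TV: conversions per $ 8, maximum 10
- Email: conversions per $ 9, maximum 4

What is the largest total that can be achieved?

292

Highest conversions per $ first: Search 16 > Email 9 > TV 8 > Influencer 4.
Give Search 15 to hit its cap of 15 → 6 left.
Give Email 4 to hit its cap of 4 → 2 left.
Only 2 left; TV takes them to reach 2.
Total = 16×15 + 8×2 + 9×4 = 292.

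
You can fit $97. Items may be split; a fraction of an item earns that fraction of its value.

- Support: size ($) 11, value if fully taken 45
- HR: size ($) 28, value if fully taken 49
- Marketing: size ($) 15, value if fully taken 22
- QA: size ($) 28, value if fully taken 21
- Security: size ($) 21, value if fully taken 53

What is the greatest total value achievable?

185.5

Rank by value-to-size ratio: Support 45/11≈4.09, Security 53/21≈2.52, HR 49/28≈1.75, Marketing 22/15≈1.47, QA 21/28≈0.75.
Take all of Support (11 $, value 45) ; 86 $ left.
All 21 $ of Security fit (value 53) ; 65 remain.
Take all of HR (28 $, value 49) ; 37 $ left.
All 15 $ of Marketing fit (value 22) ; 22 remain.
Fill the last 22 $ with part of QA: 22/28 of it earns 16.5.
Total value = 185.5.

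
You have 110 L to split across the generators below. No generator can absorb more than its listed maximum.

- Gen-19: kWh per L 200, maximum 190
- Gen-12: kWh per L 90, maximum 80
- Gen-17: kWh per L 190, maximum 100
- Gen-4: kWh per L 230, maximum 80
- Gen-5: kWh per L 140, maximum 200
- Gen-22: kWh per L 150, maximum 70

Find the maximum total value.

Rank by kWh per L: Gen-4 230 > Gen-19 200 > Gen-17 190 > Gen-22 150 > Gen-5 140 > Gen-12 90.
Gen-4: +80 to 80 (cap) → 30 left.
Gen-19 has room for 190 but only 30 remain, so it gets 30.
Total = 200×30 + 230×80 = 24400.

24400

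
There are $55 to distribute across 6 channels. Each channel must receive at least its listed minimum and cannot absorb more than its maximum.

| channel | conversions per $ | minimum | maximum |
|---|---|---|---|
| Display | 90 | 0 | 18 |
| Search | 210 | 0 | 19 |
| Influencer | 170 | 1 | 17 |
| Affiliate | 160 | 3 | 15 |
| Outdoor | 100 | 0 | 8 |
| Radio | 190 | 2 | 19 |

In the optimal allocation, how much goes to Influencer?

14

Meeting every minimum uses 0+0+1+3+0+2 = 6 $, leaving 49.
Order the channels by conversions per $: Search 210 > Radio 190 > Influencer 170 > Affiliate 160 > Outdoor 100 > Display 90.
Search takes 19 more to reach its cap of 19 — 30 left.
Give Radio 17 more to hit its cap of 19 — 13 left.
Influencer: +13 (room for 16) → 14. Pool exhausted.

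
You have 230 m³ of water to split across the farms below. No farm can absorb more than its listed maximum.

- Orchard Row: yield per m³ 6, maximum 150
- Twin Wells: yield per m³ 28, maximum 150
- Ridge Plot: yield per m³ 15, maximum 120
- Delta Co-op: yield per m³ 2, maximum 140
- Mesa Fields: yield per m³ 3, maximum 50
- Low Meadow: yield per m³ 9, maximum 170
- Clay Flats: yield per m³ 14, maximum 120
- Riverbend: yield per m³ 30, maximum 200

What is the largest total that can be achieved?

Highest yield per m³ first: Riverbend 30 > Twin Wells 28 > Ridge Plot 15 > Clay Flats 14 > Low Meadow 9 > Orchard Row 6 > Mesa Fields 3 > Delta Co-op 2.
Riverbend takes 200 to reach its cap of 200 → 30 left.
Twin Wells has room for 150 but only 30 remain, so it gets 30.
Total = 28×30 + 30×200 = 6840.

6840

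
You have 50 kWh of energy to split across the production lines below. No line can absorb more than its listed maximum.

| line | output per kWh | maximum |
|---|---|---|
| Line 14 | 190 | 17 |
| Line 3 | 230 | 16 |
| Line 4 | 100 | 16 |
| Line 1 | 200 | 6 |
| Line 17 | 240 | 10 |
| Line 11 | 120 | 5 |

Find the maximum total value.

10630

Rank by output per kWh: Line 17 240 > Line 3 230 > Line 1 200 > Line 14 190 > Line 11 120 > Line 4 100.
Give Line 17 10 to hit its cap of 10 — 40 left.
Give Line 3 16 to hit its cap of 16 — 24 left.
Give Line 1 6 to hit its cap of 6 — 18 left.
Line 14: +17 to 17 (cap) — 1 left.
Line 11 has room for 5 but only 1 remain, so it gets 1.
Total = 190×17 + 230×16 + 200×6 + 240×10 + 120×1 = 10630.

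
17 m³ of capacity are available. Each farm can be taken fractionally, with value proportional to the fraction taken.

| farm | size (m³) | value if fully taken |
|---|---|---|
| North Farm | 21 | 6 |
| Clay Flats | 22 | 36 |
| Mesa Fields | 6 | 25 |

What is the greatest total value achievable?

43

Sort by value density: Mesa Fields 25/6≈4.17, Clay Flats 36/22≈1.64, North Farm 6/21≈0.286.
All 6 m³ of Mesa Fields fit (value 25) ; 11 remain.
Only 11 m³ remain; take 11/22 of Clay Flats for value 36×11/22 = 18.
Total value = 43.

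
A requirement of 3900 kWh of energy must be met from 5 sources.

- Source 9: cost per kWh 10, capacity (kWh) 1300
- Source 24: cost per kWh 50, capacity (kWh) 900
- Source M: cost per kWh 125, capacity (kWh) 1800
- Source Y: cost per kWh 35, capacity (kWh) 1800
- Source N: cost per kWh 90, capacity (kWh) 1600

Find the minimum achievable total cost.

116000

Fill from the cheapest source first.
Source 9 at 10: take all 1300 kWh ; 2600 still needed.
Take 1800 from Source Y at 35 ; need 800 more.
Source 24 (50): take the remaining 800 ; done.
Source N, Source M: unused.
Cost = 1300×10 + 1800×35 + 800×50 = 116000.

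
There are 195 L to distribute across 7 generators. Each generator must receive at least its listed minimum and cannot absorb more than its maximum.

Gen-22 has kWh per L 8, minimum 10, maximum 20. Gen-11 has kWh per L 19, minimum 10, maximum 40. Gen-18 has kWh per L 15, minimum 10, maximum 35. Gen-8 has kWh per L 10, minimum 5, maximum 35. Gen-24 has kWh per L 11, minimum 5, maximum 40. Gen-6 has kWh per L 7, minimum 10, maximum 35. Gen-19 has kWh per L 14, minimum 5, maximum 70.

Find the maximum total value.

Meeting every minimum uses 10+10+10+5+5+10+5 = 55 L, leaving 140.
Rank by kWh per L: Gen-11 19 > Gen-18 15 > Gen-19 14 > Gen-24 11 > Gen-8 10 > Gen-22 8 > Gen-6 7.
Give Gen-11 30 more to hit its cap of 40 — 110 left.
Gen-18 takes 25 more to reach its cap of 35 — 85 left.
Gen-19 takes 65 more to reach its cap of 70 — 20 left.
Gen-24: +20 (room for 35) → 25. Pool exhausted.
Total = 8×10 + 19×40 + 15×35 + 10×5 + 11×25 + 7×10 + 14×70 = 2740.

2740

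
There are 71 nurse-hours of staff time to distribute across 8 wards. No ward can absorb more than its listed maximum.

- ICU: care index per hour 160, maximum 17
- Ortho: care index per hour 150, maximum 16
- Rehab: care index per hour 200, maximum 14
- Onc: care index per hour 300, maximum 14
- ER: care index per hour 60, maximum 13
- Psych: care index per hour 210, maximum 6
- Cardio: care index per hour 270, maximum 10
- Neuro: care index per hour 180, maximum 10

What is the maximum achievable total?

15480

Rank by care index per hour: Onc 300 > Cardio 270 > Psych 210 > Rehab 200 > Neuro 180 > ICU 160 > Ortho 150 > ER 60.
Give Onc 14 to hit its cap of 14 — 57 left.
Give Cardio 10 to hit its cap of 10 — 47 left.
Give Psych 6 to hit its cap of 6 — 41 left.
Rehab: +14 to 14 (cap) — 27 left.
Neuro: +10 to 10 (cap) — 17 left.
ICU: +17 to 17 (cap) — 0 left.
Total = 160×17 + 200×14 + 300×14 + 210×6 + 270×10 + 180×10 = 15480.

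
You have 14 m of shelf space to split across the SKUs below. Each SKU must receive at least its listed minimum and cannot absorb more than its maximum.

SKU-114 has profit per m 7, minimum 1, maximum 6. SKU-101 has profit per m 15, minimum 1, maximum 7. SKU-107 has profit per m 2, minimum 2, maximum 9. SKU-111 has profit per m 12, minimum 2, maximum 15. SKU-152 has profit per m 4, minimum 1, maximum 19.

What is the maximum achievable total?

Meeting every minimum uses 1+1+2+2+1 = 7 m, leaving 7.
Highest profit per m first: SKU-101 15 > SKU-111 12 > SKU-114 7 > SKU-152 4 > SKU-107 2.
Give SKU-101 6 more to hit its cap of 7 — 1 left.
Only 1 left; SKU-111 takes them to reach 3.
Total = 7×1 + 15×7 + 2×2 + 12×3 + 4×1 = 156.

156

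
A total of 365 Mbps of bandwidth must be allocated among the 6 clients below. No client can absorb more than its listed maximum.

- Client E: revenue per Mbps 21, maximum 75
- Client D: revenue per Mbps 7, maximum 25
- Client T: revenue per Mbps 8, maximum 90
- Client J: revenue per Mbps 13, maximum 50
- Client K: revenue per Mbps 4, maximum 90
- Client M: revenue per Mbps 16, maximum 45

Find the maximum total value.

4160

Highest revenue per Mbps first: Client E 21 > Client M 16 > Client J 13 > Client T 8 > Client D 7 > Client K 4.
Client E: +75 to 75 (cap) — 290 left.
Client M takes 45 to reach its cap of 45 — 245 left.
Client J takes 50 to reach its cap of 50 — 195 left.
Give Client T 90 to hit its cap of 90 — 105 left.
Give Client D 25 to hit its cap of 25 — 80 left.
Client K: +80 (room for 90) → 80. Pool exhausted.
Total = 21×75 + 7×25 + 8×90 + 13×50 + 4×80 + 16×45 = 4160.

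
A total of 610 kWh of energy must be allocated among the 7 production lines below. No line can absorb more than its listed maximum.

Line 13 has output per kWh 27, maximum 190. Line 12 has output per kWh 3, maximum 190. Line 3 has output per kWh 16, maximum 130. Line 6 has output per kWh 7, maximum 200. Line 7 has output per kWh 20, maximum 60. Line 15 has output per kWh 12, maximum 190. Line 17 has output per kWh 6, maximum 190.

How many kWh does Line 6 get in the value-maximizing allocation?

Rank by output per kWh: Line 13 27 > Line 7 20 > Line 3 16 > Line 15 12 > Line 6 7 > Line 17 6 > Line 12 3.
Line 13: +190 to 190 (cap) → 420 left.
Line 7 takes 60 to reach its cap of 60 → 360 left.
Line 3 takes 130 to reach its cap of 130 → 230 left.
Line 15 takes 190 to reach its cap of 190 → 40 left.
Line 6 has room for 200 but only 40 remain, so it gets 40.

40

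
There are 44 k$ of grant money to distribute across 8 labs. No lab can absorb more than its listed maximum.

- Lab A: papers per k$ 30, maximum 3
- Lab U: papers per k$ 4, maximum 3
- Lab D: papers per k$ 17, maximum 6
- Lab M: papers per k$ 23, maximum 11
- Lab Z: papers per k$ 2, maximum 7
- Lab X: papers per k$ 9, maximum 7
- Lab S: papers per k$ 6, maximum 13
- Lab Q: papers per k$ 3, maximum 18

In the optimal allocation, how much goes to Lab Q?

Order the labs by papers per k$: Lab A 30 > Lab M 23 > Lab D 17 > Lab X 9 > Lab S 6 > Lab U 4 > Lab Q 3 > Lab Z 2.
Lab A takes 3 to reach its cap of 3 — 41 left.
Lab M takes 11 to reach its cap of 11 — 30 left.
Lab D takes 6 to reach its cap of 6 — 24 left.
Lab X takes 7 to reach its cap of 7 — 17 left.
Give Lab S 13 to hit its cap of 13 — 4 left.
Lab U takes 3 to reach its cap of 3 — 1 left.
Only 1 left; Lab Q takes them to reach 1.

1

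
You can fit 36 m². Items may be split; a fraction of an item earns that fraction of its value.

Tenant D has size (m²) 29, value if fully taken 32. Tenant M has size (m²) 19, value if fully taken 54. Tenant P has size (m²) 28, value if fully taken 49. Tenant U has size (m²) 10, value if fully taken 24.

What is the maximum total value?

Rank by value-to-size ratio: Tenant M 54/19≈2.84, Tenant U 24/10≈2.4, Tenant P 49/28≈1.75, Tenant D 32/29≈1.1.
Take all of Tenant M (19 m², value 54) → 17 m² left.
Take all of Tenant U (10 m², value 24) → 7 m² left.
7 m² left: a 7/28 share of Tenant P gives 49×7/28 = 12.25.
Total value = 90.25.

90.25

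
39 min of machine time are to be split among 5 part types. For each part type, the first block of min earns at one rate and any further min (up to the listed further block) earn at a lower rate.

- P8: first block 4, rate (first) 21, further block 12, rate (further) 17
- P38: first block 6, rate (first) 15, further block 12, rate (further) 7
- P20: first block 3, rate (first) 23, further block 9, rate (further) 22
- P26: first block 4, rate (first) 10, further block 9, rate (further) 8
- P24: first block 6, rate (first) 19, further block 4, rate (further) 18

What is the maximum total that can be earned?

756

Treat each block as its own option and order by rate: P20/T1 23 > P20/T2 22 > P8/T1 21 > P24/T1 19 > P24/T2 18 > P8/T2 17 > P38/T1 15 > P26/T1 10 > P26/T2 8 > P38/T2 7.
Fill P20 T1 block (3 at 23) ; 36 left.
P20/T2 (22): +9 ; 27 left.
Fill P8 T1 block (4 at 21) ; 23 left.
P24 T1 at 19: fill all 6 ; 17 left.
P24 T2 at 18: fill all 4 ; 13 left.
P8 T2 at 17: fill all 12 ; 1 left.
P38 T1 at 15: only 1 left, fill 1.
Total = 23×3 + 22×9 + 21×4 + 19×6 + 18×4 + 17×12 + 15×1 = 756.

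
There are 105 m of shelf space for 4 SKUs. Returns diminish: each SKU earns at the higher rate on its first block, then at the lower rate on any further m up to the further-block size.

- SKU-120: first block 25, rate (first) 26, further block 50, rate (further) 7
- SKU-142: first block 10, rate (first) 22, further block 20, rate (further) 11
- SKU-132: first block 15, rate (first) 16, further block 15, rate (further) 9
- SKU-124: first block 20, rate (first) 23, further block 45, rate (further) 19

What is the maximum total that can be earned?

Rank every tier by rate: SKU-120/T1 26 > SKU-124/T1 23 > SKU-142/T1 22 > SKU-124/T2 19 > SKU-132/T1 16 > SKU-142/T2 11 > SKU-132/T2 9 > SKU-120/T2 7.
Fill SKU-120 T1 block (25 at 26) → 80 left.
Fill SKU-124 T1 block (20 at 23) → 60 left.
SKU-142/T1 (22): +10 → 50 left.
SKU-124 T2 at 19: fill all 45 → 5 left.
SKU-132 T1 at 16: only 5 left, fill 5.
Total = 26×25 + 23×20 + 22×10 + 19×45 + 16×5 = 2265.

2265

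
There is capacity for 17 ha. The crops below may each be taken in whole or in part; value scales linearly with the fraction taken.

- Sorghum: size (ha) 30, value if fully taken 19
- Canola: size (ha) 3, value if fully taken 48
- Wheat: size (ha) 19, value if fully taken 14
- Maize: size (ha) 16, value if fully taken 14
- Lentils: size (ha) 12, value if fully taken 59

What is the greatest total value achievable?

Best value per unit of size first: Canola 48/3≈16, Lentils 59/12≈4.92, Maize 14/16≈0.875, Wheat 14/19≈0.737, Sorghum 19/30≈0.633.
Canola: take in full, 3 ha for value 48 ; 14 left.
Lentils: take in full, 12 ha for value 59 ; 2 left.
2 ha left: a 2/16 share of Maize gives 14×2/16 = 1.75.
Total value = 108.75.

108.75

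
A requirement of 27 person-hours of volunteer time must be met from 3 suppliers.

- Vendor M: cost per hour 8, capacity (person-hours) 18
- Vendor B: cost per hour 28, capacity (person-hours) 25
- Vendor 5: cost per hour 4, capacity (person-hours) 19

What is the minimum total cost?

Cheapest first:
Vendor 5 at 4: take all 19 person-hours ; 8 still needed.
Take 8 from Vendor M at 8 to finish.
Vendor B: unused.
Cost = 19×4 + 8×8 = 140.

140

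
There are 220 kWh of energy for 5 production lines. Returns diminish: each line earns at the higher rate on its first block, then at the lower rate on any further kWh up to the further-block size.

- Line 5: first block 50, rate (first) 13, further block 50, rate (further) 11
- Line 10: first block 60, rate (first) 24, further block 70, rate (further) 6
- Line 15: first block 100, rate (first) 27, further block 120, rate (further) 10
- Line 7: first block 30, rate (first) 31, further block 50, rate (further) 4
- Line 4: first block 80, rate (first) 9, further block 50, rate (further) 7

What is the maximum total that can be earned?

Order all 10 blocks by rate: Line 7/T1 31 > Line 15/T1 27 > Line 10/T1 24 > Line 5/T1 13 > Line 5/T2 11 > Line 15/T2 10 > Line 4/T1 9 > Line 4/T2 7 > Line 10/T2 6 > Line 7/T2 4.
Line 7 T1 at 31: fill all 30 — 190 left.
Fill Line 15 T1 block (100 at 27) — 90 left.
Fill Line 10 T1 block (60 at 24) — 30 left.
Line 5/T1: +30 of 50 at 13; pool empty.
Total = 31×30 + 27×100 + 24×60 + 13×30 = 5460.

5460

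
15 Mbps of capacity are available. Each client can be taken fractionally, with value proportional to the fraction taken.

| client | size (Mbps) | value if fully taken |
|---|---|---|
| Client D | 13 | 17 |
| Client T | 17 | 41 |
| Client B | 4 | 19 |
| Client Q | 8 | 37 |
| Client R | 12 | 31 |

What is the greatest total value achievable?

Best value per unit of size first: Client B 19/4≈4.75, Client Q 37/8≈4.62, Client R 31/12≈2.58, Client T 41/17≈2.41, Client D 17/13≈1.31.
Client B: take in full, 4 Mbps for value 19 → 11 left.
Client Q: take in full, 8 Mbps for value 37 → 3 left.
Fill the last 3 Mbps with part of Client R: 3/12 of it earns 7.75.
Total value = 63.75.

63.75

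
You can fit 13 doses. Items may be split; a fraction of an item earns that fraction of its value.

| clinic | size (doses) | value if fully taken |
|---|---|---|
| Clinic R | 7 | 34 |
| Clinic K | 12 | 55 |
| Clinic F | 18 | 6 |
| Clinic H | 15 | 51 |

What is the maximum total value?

Sort by value density: Clinic R 34/7≈4.86, Clinic K 55/12≈4.58, Clinic H 51/15≈3.4, Clinic F 6/18≈0.333.
Take all of Clinic R (7 doses, value 34) — 6 doses left.
Only 6 doses remain; take 6/12 of Clinic K for value 55×6/12 = 27.5.
Total value = 61.5.

61.5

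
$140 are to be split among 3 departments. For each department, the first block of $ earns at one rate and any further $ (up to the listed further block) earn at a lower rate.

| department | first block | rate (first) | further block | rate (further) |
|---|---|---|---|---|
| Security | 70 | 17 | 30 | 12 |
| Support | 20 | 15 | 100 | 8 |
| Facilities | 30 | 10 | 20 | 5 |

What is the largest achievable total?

2050

Treat each block as its own option and order by rate: Security/T1 17 > Support/T1 15 > Security/T2 12 > Facilities/T1 10 > Support/T2 8 > Facilities/T2 5.
Security T1 at 17: fill all 70 → 70 left.
Support/T1 (15): +20 → 50 left.
Fill Security T2 block (30 at 12) → 20 left.
Facilities T1 at 10: only 20 left, fill 20.
Total = 17×70 + 15×20 + 12×30 + 10×20 = 2050.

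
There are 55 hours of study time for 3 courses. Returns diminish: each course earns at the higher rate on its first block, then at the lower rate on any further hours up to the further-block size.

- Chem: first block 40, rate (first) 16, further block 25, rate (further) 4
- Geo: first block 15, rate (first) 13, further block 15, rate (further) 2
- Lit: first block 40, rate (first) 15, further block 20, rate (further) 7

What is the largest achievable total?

865

Rank every tier by rate: Chem/T1 16 > Lit/T1 15 > Geo/T1 13 > Lit/T2 7 > Chem/T2 4 > Geo/T2 2.
Fill Chem T1 block (40 at 16) → 15 left.
Lit/T1: +15 of 40 at 15; pool empty.
Total = 16×40 + 15×15 = 865.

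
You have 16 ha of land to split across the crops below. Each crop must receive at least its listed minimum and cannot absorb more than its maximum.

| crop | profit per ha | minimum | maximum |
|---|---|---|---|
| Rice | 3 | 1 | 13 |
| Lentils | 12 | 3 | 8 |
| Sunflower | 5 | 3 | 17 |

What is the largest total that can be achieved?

134

Meeting every minimum uses 1+3+3 = 7 ha, leaving 9.
Highest profit per ha first: Lentils 12 > Sunflower 5 > Rice 3.
Give Lentils 5 more to hit its cap of 8 ; 4 left.
Only 4 left; Sunflower takes them to reach 7.
Total = 3×1 + 12×8 + 5×7 = 134.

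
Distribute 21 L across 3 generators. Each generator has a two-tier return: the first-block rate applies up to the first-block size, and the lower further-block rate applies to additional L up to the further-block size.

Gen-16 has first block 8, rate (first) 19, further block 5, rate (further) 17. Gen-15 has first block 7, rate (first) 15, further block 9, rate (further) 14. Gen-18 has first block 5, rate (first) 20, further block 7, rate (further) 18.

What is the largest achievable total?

395

Order all 6 blocks by rate: Gen-18/T1 20 > Gen-16/T1 19 > Gen-18/T2 18 > Gen-16/T2 17 > Gen-15/T1 15 > Gen-15/T2 14.
Gen-18 T1 at 20: fill all 5 — 16 left.
Gen-16 T1 at 19: fill all 8 — 8 left.
Fill Gen-18 T2 block (7 at 18) — 1 left.
Gen-16 T2 at 17: only 1 left, fill 1.
Total = 20×5 + 19×8 + 18×7 + 17×1 = 395.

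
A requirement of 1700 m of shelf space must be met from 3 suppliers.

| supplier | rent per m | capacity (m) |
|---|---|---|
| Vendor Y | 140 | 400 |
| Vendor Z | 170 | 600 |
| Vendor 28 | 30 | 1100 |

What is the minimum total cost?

123000

Cheapest first:
Take 1100 from Vendor 28 at 30 ; need 600 more.
Vendor Y at 140: take all 400 m ; 200 still needed.
Vendor Z (170): take the remaining 200 ; done.
Cost = 1100×30 + 400×140 + 200×170 = 123000.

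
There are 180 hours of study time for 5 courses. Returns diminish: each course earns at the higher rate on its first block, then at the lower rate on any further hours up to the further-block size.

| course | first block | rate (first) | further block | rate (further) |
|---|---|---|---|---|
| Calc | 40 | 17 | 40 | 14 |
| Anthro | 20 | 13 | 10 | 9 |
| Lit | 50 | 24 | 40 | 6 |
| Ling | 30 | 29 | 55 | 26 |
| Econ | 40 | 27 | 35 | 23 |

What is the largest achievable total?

4695

Rank every tier by rate: Ling/T1 29 > Econ/T1 27 > Ling/T2 26 > Lit/T1 24 > Econ/T2 23 > Calc/T1 17 > Calc/T2 14 > Anthro/T1 13 > Anthro/T2 9 > Lit/T2 6.
Ling/T1 (29): +30 — 150 left.
Fill Econ T1 block (40 at 27) — 110 left.
Fill Ling T2 block (55 at 26) — 55 left.
Lit T1 at 24: fill all 50 — 5 left.
5 remain; put them into Econ T2 at 23.
Total = 29×30 + 27×40 + 26×55 + 24×50 + 23×5 = 4695.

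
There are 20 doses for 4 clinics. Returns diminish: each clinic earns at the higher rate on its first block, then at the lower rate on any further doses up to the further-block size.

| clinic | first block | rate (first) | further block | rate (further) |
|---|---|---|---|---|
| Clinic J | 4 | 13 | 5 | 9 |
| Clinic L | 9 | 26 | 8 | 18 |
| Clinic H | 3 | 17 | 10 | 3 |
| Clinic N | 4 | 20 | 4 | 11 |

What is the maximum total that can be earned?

Treat each block as its own option and order by rate: Clinic L/tier1 26 > Clinic N/tier1 20 > Clinic L/tier2 18 > Clinic H/tier1 17 > Clinic J/tier1 13 > Clinic N/tier2 11 > Clinic J/tier2 9 > Clinic H/tier2 3.
Clinic L tier1 at 26: fill all 9 → 11 left.
Clinic N/tier1 (20): +4 → 7 left.
Clinic L tier2 at 18: only 7 left, fill 7.
Total = 26×9 + 20×4 + 18×7 = 440.

440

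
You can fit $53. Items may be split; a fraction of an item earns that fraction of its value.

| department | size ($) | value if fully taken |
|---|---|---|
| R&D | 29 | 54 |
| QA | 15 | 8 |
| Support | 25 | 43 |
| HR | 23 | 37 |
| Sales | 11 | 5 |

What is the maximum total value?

Sort by value density: R&D 54/29≈1.86, Support 43/25≈1.72, HR 37/23≈1.61, QA 8/15≈0.533, Sales 5/11≈0.455.
All 29 $ of R&D fit (value 54) — 24 remain.
Fill the last 24 $ with part of Support: 24/25 of it earns 41.28.
Total value = 95.28.

95.28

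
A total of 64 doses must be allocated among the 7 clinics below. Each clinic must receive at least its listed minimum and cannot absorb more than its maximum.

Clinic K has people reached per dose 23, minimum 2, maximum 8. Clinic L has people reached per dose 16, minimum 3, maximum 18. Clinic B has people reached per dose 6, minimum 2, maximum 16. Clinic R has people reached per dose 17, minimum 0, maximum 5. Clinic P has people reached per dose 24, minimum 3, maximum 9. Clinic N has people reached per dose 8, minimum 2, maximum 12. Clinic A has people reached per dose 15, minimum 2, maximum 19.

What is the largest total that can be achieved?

1094

Meeting every minimum uses 2+3+2+0+3+2+2 = 14 doses, leaving 50.
Rank by people reached per dose: Clinic P 24 > Clinic K 23 > Clinic R 17 > Clinic L 16 > Clinic A 15 > Clinic N 8 > Clinic B 6.
Clinic P: +6 to 9 (cap) — 44 left.
Clinic K takes 6 more to reach its cap of 8 — 38 left.
Give Clinic R 5 more to hit its cap of 5 — 33 left.
Give Clinic L 15 more to hit its cap of 18 — 18 left.
Clinic A: +17 to 19 (cap) — 1 left.
Clinic N: +1 (room for 10) → 3. Pool exhausted.
Total = 23×8 + 16×18 + 6×2 + 17×5 + 24×9 + 8×3 + 15×19 = 1094.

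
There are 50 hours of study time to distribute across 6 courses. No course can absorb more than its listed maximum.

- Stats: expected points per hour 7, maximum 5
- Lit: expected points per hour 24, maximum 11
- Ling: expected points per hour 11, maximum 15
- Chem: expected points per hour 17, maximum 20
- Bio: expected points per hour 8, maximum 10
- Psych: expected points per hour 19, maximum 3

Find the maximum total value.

834

Order the courses by expected points per hour: Lit 24 > Psych 19 > Chem 17 > Ling 11 > Bio 8 > Stats 7.
Lit: +11 to 11 (cap) ; 39 left.
Psych: +3 to 3 (cap) ; 36 left.
Chem takes 20 to reach its cap of 20 ; 16 left.
Ling: +15 to 15 (cap) ; 1 left.
Bio has room for 10 but only 1 remain, so it gets 1.
Total = 24×11 + 11×15 + 17×20 + 8×1 + 19×3 = 834.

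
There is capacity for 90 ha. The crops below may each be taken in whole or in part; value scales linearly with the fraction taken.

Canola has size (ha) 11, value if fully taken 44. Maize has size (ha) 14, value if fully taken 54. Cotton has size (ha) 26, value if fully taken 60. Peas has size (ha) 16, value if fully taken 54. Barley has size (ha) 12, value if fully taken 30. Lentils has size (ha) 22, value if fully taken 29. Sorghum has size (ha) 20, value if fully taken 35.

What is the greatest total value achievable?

261.25

Best value per unit of size first: Canola 44/11≈4, Maize 54/14≈3.86, Peas 54/16≈3.38, Barley 30/12≈2.5, Cotton 60/26≈2.31, Sorghum 35/20≈1.75, Lentils 29/22≈1.32.
All 11 ha of Canola fit (value 44) ; 79 remain.
All 14 ha of Maize fit (value 54) ; 65 remain.
All 16 ha of Peas fit (value 54) ; 49 remain.
Barley: take in full, 12 ha for value 30 ; 37 left.
All 26 ha of Cotton fit (value 60) ; 11 remain.
Fill the last 11 ha with part of Sorghum: 11/20 of it earns 19.25.
Total value = 261.25.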